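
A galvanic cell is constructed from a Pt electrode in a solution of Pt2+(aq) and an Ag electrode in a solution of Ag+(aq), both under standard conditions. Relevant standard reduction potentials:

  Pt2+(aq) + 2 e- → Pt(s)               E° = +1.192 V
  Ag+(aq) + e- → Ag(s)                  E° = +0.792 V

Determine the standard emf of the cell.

Of the two couples in this cell, the one with the more positive reduction potential is reduced at the cathode: here that is Pt²⁺/Pt (+1.192 V); Ag⁺/Ag (+0.792 V) is the anode.
E°cell = E°(cathode) − E°(anode) = +1.192 − (+0.792) = +0.400 V.

+0.400 V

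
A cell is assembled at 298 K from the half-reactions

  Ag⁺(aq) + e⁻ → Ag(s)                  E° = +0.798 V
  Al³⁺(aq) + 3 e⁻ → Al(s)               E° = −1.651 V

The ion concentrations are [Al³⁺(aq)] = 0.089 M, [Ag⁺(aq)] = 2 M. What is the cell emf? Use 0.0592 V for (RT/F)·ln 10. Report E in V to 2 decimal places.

+2.49 V

The Ag⁺/Ag couple has the more positive E°, so it is the cathode; Al³⁺/Al is the anode.
The standard potential is +0.798 − (−1.651) = +2.449 V and the balanced reaction transfers n = 3 electrons.
Balancing gives 3 Ag⁺(aq) + Al(s) → 3 Ag(s) + Al³⁺(aq); hence Q = [Al³⁺(aq)] / [Ag⁺(aq)]^3 = 0.0111 (log Q = −1.954).
E = E° − (0.0592/n)·log Q = +2.449 − (0.0592/3)(−1.954) = +2.49 V.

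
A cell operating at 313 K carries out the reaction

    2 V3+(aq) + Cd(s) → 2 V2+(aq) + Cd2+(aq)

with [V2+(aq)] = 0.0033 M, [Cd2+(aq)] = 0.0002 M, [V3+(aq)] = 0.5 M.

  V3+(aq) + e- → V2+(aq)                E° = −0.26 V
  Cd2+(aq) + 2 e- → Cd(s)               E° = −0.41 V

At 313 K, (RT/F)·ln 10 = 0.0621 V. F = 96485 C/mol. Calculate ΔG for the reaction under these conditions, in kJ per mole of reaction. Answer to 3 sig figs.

−77.2 kJ/mol

With V³⁺/V²⁺ reduced at the cathode, E°cell = −0.26 − (−0.41) = +0.15 V and n = 2.
The reaction quotient is ([V2+(aq)]^2·[Cd2+(aq)]) / [V3+(aq)]^2 = 8.71×10^−9; by Nernst, E = +0.15 − (0.0621/2)(−8.060) = +0.4003 V.
ΔG = −nFE = −(2)(96485)(+0.4003) J/mol = −77.2 kJ/mol.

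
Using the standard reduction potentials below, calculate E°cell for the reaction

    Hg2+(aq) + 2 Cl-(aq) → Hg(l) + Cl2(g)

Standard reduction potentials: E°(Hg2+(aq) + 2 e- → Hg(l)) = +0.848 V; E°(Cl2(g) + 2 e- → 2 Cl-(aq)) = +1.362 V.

−0.514 V

In the reaction as written, Hg2+(aq) is reduced (cathode) and Cl2(g) is produced by oxidation at the anode.
E°cell = E°(cathode) − E°(anode) = +0.848 − (+1.362) = −0.514 V.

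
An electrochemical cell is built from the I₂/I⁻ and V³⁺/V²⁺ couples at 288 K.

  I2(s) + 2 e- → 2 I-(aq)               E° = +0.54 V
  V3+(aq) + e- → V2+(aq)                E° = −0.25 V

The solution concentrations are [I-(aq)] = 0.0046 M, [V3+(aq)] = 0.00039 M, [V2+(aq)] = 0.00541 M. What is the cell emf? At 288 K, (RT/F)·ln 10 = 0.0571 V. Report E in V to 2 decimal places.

The I₂/I⁻ couple has the more positive E°, so it is the cathode; V³⁺/V²⁺ is the anode.
E°cell = E°cat − E°an = +0.54 − (−0.25) = +0.79 V; n = 2.
The balanced reaction is I2(s) + 2 V2+(aq) → 2 I-(aq) + 2 V3+(aq), so Q = ([I-(aq)]^2·[V3+(aq)]^2) / [V2+(aq)]^2 = 1.1×10^−7 and log Q = −6.959.
By the Nernst equation, E = +0.79 − (0.0571/2)·(−6.959) = +0.99 V.

+0.99 V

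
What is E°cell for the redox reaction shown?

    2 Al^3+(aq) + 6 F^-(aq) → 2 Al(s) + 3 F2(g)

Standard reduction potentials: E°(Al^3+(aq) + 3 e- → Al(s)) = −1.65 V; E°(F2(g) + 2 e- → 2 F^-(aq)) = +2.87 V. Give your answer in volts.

In the reaction as written, Al^3+(aq) is reduced (cathode) and F2(g) is produced by oxidation at the anode.
E°cell = E°(cathode) − E°(anode) = −1.65 − (+2.87) = −4.52 V.

−4.52 V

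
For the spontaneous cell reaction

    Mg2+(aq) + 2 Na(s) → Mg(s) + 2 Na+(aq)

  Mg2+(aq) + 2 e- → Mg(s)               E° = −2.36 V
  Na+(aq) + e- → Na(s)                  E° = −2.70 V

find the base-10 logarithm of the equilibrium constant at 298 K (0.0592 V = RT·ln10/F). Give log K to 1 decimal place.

log K = 11.5

The Mg²⁺/Mg couple is reduced (cathode); E°cell = −2.36 − (−2.70) = +0.34 V with n = 2.
At equilibrium E = 0, so log K = nE°cell / 0.0592 = (2)(+0.34) / 0.0592 = 11.5.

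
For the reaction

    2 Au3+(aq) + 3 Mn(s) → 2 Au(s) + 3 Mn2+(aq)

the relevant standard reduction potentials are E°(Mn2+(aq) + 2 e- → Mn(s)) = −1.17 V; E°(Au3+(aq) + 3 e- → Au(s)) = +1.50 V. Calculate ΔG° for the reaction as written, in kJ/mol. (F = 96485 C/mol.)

In the reaction as written Au3+(aq) is reduced, so the Au³⁺/Au couple is the cathode and Mn²⁺/Mn is the anode.
E°cell = +1.50 − (−1.17) = +2.67 V; balancing electrons gives n = 6.
ΔG° = −nFE°cell = −(6)(96485)(+2.67) J/mol = −1546 kJ/mol.

−1546 kJ/mol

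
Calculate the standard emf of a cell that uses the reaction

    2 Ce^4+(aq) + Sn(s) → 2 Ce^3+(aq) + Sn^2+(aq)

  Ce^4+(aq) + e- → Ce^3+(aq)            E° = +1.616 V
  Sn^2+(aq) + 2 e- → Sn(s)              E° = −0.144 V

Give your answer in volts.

+1.760 V

Ce^4+(aq) gains electrons, so the Ce⁴⁺/Ce³⁺ couple is the cathode; the Sn²⁺/Sn couple is the anode.
E°cell = E°(cathode) − E°(anode) = +1.616 − (−0.144) = +1.760 V.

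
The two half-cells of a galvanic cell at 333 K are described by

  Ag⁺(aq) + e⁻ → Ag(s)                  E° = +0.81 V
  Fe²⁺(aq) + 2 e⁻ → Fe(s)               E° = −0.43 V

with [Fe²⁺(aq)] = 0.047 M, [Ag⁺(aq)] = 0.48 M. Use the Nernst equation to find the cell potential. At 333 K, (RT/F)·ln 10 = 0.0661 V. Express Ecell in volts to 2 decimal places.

Ag⁺/Ag is reduced (cathode, E° = +0.81 V) and Fe²⁺/Fe is oxidized (anode).
E°cell = +0.81 − (−0.43) = +1.24 V, with n = 2 electrons transferred.
For the overall reaction 2 Ag⁺(aq) + Fe(s) → 2 Ag(s) + Fe²⁺(aq), Q = [Fe²⁺(aq)] / [Ag⁺(aq)]^2 = 0.204, giving log Q = −0.690.
By the Nernst equation, E = +1.24 − (0.0661/2)·(−0.690) = +1.26 V.

+1.26 V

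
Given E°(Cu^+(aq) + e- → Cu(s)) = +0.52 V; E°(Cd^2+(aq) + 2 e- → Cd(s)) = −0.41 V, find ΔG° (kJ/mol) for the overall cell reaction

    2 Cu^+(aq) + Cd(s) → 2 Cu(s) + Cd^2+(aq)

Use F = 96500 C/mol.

−179 kJ/mol

In the reaction as written Cu^+(aq) is reduced, so the Cu⁺/Cu couple is the cathode and Cd²⁺/Cd is the anode.
E°cell = +0.52 − (−0.41) = +0.93 V; balancing electrons gives n = 2.
ΔG° = −nFE°cell = −(2)(96500)(+0.93) J/mol = −179 kJ/mol.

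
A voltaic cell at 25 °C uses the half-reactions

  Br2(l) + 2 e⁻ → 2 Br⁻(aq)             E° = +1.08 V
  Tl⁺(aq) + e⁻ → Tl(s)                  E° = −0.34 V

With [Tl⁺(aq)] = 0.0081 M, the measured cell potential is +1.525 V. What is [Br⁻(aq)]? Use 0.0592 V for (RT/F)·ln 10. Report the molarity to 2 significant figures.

2.1 M

Br₂/Br⁻ is the cathode (higher E°); E°cell = +1.08 − (−0.34) = +1.42 V with n = 2.
Rearranging E = E° − (0.0592/n)·log Q gives log Q = 2(+1.42 − (+1.525))/0.0592 = −3.547.
Balancing electrons gives Br2(l) + 2 Tl(s) → 2 Br⁻(aq) + 2 Tl⁺(aq); thus Q = [Br⁻(aq)]^2·[Tl⁺(aq)]^2.
Substituting the known concentrations and solving, log [Br⁻(aq)] = 0.318 and [Br⁻(aq)] = 2.1 M.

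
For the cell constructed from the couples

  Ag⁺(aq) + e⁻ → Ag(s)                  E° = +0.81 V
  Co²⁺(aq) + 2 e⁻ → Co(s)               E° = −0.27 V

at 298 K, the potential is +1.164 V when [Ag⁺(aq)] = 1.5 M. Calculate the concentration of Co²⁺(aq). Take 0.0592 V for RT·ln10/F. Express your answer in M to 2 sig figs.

Ag⁺/Ag is the cathode (higher E°); E°cell = +0.81 − (−0.27) = +1.08 V with n = 2.
From the Nernst equation, log Q = n(E° − E)/0.0592 = 2·(+1.08 − (+1.164))/0.0592 = −2.838.
The balanced reaction is 2 Ag⁺(aq) + Co(s) → 2 Ag(s) + Co²⁺(aq), so Q = [Co²⁺(aq)] / [Ag⁺(aq)]^2.
Isolating [Co²⁺(aq)] in Q = 10^{−2.838} yields log [Co²⁺(aq)] = −2.486, i.e. 0.0033 M.

0.0033 M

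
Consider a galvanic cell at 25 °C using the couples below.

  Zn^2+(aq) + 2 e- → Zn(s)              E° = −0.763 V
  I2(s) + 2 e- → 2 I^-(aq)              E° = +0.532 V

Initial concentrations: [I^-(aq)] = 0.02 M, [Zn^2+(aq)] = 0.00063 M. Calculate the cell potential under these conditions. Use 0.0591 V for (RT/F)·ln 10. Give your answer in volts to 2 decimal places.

+1.49 V

The I₂/I⁻ couple has the more positive E°, so it is the cathode; Zn²⁺/Zn is the anode.
The standard potential is +0.532 − (−0.763) = +1.295 V and the balanced reaction transfers n = 2 electrons.
For the overall reaction I2(s) + Zn(s) → 2 I^-(aq) + Zn^2+(aq), Q = [I^-(aq)]^2·[Zn^2+(aq)] = 2.52×10^−7, giving log Q = −6.599.
Applying E = E° − (RT ln10/nF)·log Q gives +1.295 − (0.0591/2)(−6.599) = +1.49 V.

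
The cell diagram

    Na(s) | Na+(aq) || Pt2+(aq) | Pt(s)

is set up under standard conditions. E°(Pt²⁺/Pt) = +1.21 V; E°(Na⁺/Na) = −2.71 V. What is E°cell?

+3.92 V

By convention the left-hand electrode in cell notation is the anode (oxidation) and the right-hand electrode is the cathode (reduction).
E°cell = E°(right) − E°(left) = +1.21 − (−2.71) = +3.92 V.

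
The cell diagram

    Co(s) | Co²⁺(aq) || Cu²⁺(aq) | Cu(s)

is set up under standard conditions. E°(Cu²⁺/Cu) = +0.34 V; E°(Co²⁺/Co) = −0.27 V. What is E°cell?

By convention the left-hand electrode in cell notation is the anode (oxidation) and the right-hand electrode is the cathode (reduction).
E°cell = E°(right) − E°(left) = +0.34 − (−0.27) = +0.61 V.

+0.61 V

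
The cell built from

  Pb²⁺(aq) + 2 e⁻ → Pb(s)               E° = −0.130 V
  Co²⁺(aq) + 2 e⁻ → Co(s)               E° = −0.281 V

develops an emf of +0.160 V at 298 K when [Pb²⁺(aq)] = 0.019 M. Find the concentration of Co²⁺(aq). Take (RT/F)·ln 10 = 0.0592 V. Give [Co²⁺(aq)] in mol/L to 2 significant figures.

With Pb²⁺/Pb at the cathode and Co²⁺/Co at the anode, E°cell = −0.130 − (−0.281) = +0.151 V (n = 2).
Rearranging E = E° − (0.0592/n)·log Q gives log Q = 2(+0.151 − (+0.160))/0.0592 = −0.304.
For Pb²⁺(aq) + Co(s) → Pb(s) + Co²⁺(aq), the reaction quotient is Q = [Co²⁺(aq)] / [Pb²⁺(aq)].
Solving for the unknown gives log [Co²⁺(aq)] = −2.025, so [Co²⁺(aq)] ≈ 0.0094 M.

0.0094 M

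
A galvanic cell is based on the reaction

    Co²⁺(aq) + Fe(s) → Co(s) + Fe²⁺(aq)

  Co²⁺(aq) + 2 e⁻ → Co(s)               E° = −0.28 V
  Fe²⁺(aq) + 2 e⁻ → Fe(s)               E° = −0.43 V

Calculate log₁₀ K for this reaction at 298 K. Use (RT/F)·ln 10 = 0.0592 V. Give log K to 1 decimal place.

The Co²⁺/Co couple is reduced (cathode); E°cell = −0.28 − (−0.43) = +0.15 V with n = 2.
At equilibrium E = 0, so log K = nE°cell / 0.0592 = (2)(+0.15) / 0.0592 = 5.1.

log K = 5.1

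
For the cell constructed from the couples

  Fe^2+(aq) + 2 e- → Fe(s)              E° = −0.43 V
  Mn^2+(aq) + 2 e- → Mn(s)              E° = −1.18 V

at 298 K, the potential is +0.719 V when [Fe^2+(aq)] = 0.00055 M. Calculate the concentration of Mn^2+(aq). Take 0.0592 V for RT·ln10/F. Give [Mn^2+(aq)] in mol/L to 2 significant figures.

With Fe²⁺/Fe at the cathode and Mn²⁺/Mn at the anode, E°cell = −0.43 − (−1.18) = +0.75 V (n = 2).
From the Nernst equation, log Q = n(E° − E)/0.0592 = 2·(+0.75 − (+0.719))/0.0592 = 1.047.
Balancing electrons gives Fe^2+(aq) + Mn(s) → Fe(s) + Mn^2+(aq); thus Q = [Mn^2+(aq)] / [Fe^2+(aq)].
Solving for the unknown gives log [Mn^2+(aq)] = −2.213, so [Mn^2+(aq)] ≈ 0.0061 M.

0.0061 M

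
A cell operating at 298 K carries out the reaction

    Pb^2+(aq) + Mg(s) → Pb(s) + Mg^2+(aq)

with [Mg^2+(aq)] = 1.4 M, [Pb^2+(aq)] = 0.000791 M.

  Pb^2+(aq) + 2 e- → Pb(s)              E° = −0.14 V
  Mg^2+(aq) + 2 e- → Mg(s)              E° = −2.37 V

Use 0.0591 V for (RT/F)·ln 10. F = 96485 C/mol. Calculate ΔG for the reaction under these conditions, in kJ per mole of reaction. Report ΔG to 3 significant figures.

−412 kJ/mol

E°cell = −0.14 − (−2.37) = +2.23 V; the balanced reaction transfers n = 2 electrons.
Here Q = [Mg^2+(aq)] / [Pb^2+(aq)] = 1.77×10^3 (log Q = 3.248), giving E = +2.23 − (0.0591/2)·(3.248) = +2.1340 V.
Finally ΔG = −nFE = −(2)(96485 C/mol)(+2.1340 V) = −412 kJ/mol.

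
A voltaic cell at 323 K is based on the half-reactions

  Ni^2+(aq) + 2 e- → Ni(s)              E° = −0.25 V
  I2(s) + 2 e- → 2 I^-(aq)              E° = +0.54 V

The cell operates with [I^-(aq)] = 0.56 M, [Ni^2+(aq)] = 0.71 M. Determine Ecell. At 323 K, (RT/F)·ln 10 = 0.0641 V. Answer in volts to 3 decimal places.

I₂/I⁻ is reduced (cathode, E° = +0.54 V) and Ni²⁺/Ni is oxidized (anode).
E°cell = E°cat − E°an = +0.54 − (−0.25) = +0.79 V; n = 2.
For the overall reaction I2(s) + Ni(s) → 2 I^-(aq) + Ni^2+(aq), Q = [I^-(aq)]^2·[Ni^2+(aq)] = 0.223, giving log Q = −0.652.
E = E° − (0.0641/n)·log Q = +0.79 − (0.0641/2)(−0.652) = +0.811 V.

+0.811 V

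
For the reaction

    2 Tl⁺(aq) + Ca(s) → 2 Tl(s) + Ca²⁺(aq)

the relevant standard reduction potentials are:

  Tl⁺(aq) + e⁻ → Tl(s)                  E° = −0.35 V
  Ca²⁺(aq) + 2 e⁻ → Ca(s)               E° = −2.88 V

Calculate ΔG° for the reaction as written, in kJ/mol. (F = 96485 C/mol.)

−488 kJ/mol

In the reaction as written Tl⁺(aq) is reduced, so the Tl⁺/Tl couple is the cathode and Ca²⁺/Ca is the anode.
E°cell = −0.35 − (−2.88) = +2.53 V; balancing electrons gives n = 2.
ΔG° = −nFE°cell = −(2)(96485)(+2.53) J/mol = −488 kJ/mol.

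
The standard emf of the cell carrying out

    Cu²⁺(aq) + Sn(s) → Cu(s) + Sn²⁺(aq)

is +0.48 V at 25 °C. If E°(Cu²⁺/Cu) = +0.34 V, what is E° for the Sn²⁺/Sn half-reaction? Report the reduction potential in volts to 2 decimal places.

In the reaction as written the Cu²⁺/Cu couple is reduced (cathode) and Sn²⁺/Sn is oxidized (anode), so E°cell = E°(Cu²⁺/Cu) − E°(Sn²⁺/Sn).
E°(Sn²⁺/Sn) = E°(cathode) − E°cell = +0.34 − (+0.48) = −0.14 V.

−0.14 V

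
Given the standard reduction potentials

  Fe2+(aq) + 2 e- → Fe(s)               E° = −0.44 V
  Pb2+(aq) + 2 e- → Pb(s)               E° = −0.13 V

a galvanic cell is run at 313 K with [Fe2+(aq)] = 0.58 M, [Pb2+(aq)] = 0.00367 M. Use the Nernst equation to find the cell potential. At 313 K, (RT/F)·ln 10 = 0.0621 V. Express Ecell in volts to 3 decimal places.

The Pb²⁺/Pb couple has the more positive E°, so it is the cathode; Fe²⁺/Fe is the anode.
E°cell = −0.13 − (−0.44) = +0.31 V, with n = 2 electrons transferred.
The balanced reaction is Pb2+(aq) + Fe(s) → Pb(s) + Fe2+(aq), so Q = [Fe2+(aq)] / [Pb2+(aq)] = 158 and log Q = 2.199.
E = E° − (0.0621/n)·log Q = +0.31 − (0.0621/2)(2.199) = +0.242 V.

+0.242 V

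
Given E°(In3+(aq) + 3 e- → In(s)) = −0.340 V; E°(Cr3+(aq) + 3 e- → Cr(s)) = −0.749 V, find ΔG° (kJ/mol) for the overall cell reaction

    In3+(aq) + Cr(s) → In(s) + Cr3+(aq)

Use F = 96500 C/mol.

−118 kJ/mol

In the reaction as written In3+(aq) is reduced, so the In³⁺/In couple is the cathode and Cr³⁺/Cr is the anode.
E°cell = −0.340 − (−0.749) = +0.409 V; balancing electrons gives n = 3.
ΔG° = −nFE°cell = −(3)(96500)(+0.409) J/mol = −118 kJ/mol.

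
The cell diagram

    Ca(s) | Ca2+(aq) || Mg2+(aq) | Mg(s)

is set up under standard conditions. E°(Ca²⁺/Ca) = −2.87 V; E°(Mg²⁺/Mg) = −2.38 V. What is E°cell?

By convention the left-hand electrode in cell notation is the anode (oxidation) and the right-hand electrode is the cathode (reduction).
E°cell = E°(right) − E°(left) = −2.38 − (−2.87) = +0.49 V.

+0.49 V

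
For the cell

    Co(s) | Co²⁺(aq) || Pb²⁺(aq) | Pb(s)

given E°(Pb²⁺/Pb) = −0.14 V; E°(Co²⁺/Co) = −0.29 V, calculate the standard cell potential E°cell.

By convention the left-hand electrode in cell notation is the anode (oxidation) and the right-hand electrode is the cathode (reduction).
E°cell = E°(right) − E°(left) = −0.14 − (−0.29) = +0.15 V.

+0.15 V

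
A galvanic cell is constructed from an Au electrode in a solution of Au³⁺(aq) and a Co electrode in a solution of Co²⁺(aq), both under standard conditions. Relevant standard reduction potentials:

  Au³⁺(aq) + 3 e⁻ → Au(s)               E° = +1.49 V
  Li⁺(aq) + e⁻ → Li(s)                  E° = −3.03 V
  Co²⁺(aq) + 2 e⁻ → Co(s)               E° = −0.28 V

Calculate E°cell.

The Au³⁺/Au couple has the higher E°, so Au ion is reduced (cathode) and Co is oxidized (anode).
E°cell = E°(cathode) − E°(anode) = +1.49 − (−0.28) = +1.77 V.

+1.77 V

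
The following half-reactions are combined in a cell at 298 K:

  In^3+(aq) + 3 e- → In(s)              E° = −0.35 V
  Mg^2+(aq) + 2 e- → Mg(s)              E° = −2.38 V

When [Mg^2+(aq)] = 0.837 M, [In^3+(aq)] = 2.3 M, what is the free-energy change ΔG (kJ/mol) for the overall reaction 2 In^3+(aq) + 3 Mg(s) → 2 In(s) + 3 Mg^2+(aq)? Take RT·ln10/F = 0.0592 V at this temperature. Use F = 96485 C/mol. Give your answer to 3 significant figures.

E°cell = −0.35 − (−2.38) = +2.03 V; the balanced reaction transfers n = 6 electrons.
Here Q = [Mg^2+(aq)]^3 / [In^3+(aq)]^2 = 0.111 (log Q = −0.955), giving E = +2.03 − (0.0592/6)·(−0.955) = +2.0394 V.
Finally ΔG = −nFE = −(6)(96485 C/mol)(+2.0394 V) = −1180 kJ/mol.

−1180 kJ/mol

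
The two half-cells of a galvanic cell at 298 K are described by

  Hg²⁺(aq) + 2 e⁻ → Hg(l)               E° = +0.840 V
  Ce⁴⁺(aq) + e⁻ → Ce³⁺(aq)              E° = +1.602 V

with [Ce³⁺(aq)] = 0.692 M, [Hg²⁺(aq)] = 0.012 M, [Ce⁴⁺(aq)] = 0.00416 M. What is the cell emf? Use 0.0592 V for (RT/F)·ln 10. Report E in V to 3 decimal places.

Since E°(Ce⁴⁺/Ce³⁺) > E°(Hg²⁺/Hg), Ce⁴⁺/Ce³⁺ serves as the cathode.
E°cell = E°cat − E°an = +1.602 − (+0.840) = +0.762 V; n = 2.
For the overall reaction 2 Ce⁴⁺(aq) + Hg(l) → 2 Ce³⁺(aq) + Hg²⁺(aq), Q = ([Ce³⁺(aq)]^2·[Hg²⁺(aq)]) / [Ce⁴⁺(aq)]^2 = 332, giving log Q = 2.521.
Applying E = E° − (RT ln10/nF)·log Q gives +0.762 − (0.0592/2)(2.521) = +0.687 V.

+0.687 V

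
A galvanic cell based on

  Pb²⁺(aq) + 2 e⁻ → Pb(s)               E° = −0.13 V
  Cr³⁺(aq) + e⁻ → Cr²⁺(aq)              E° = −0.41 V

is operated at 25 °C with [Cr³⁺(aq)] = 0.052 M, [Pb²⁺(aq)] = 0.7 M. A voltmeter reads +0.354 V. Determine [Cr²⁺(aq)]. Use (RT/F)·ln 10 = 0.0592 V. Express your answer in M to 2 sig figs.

1.1 M

The Pb²⁺/Pb couple has the larger reduction potential, so it is the cathode: E°cell = −0.13 − (−0.41) = +0.28 V and n = 2.
Since E = E° − (0.0592/n)·log Q, log Q = n(E° − E)/0.0592 = −2.500.
For Pb²⁺(aq) + 2 Cr²⁺(aq) → Pb(s) + 2 Cr³⁺(aq), the reaction quotient is Q = [Cr³⁺(aq)]^2 / ([Pb²⁺(aq)]·[Cr²⁺(aq)]^2).
Isolating [Cr²⁺(aq)] in Q = 10^{−2.500} yields log [Cr²⁺(aq)] = 0.043, i.e. 1.1 M.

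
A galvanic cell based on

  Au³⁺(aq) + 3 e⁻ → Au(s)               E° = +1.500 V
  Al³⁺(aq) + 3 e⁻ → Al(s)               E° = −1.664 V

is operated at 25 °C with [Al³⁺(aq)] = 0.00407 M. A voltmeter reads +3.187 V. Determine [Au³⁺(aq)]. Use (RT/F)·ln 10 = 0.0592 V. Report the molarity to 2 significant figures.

With Au³⁺/Au at the cathode and Al³⁺/Al at the anode, E°cell = +1.500 − (−1.664) = +3.164 V (n = 3).
From the Nernst equation, log Q = n(E° − E)/0.0592 = 3·(+3.164 − (+3.187))/0.0592 = −1.166.
Balancing electrons gives Au³⁺(aq) + Al(s) → Au(s) + Al³⁺(aq); thus Q = [Al³⁺(aq)] / [Au³⁺(aq)].
Isolating [Au³⁺(aq)] in Q = 10^{−1.166} yields log [Au³⁺(aq)] = −1.224, i.e. 0.060 M.

0.060 M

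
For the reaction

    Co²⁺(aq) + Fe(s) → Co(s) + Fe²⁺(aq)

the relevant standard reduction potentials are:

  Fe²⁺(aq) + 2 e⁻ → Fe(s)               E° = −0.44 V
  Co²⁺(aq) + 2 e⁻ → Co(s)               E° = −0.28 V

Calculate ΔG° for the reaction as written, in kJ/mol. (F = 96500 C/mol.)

−30.9 kJ/mol

In the reaction as written Co²⁺(aq) is reduced, so the Co²⁺/Co couple is the cathode and Fe²⁺/Fe is the anode.
E°cell = −0.28 − (−0.44) = +0.16 V; balancing electrons gives n = 2.
ΔG° = −nFE°cell = −(2)(96500)(+0.16) J/mol = −30.9 kJ/mol.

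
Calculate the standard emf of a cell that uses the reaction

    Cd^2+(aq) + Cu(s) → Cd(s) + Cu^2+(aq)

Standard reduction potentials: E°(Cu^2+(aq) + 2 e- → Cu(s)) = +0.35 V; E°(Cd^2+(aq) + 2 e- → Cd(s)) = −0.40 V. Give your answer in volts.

−0.75 V

In the reaction as written, Cd^2+(aq) is reduced (cathode) and Cu^2+(aq) is produced by oxidation at the anode.
E°cell = E°(cathode) − E°(anode) = −0.40 − (+0.35) = −0.75 V.
The negative E°cell means the reaction is non-spontaneous in the direction written.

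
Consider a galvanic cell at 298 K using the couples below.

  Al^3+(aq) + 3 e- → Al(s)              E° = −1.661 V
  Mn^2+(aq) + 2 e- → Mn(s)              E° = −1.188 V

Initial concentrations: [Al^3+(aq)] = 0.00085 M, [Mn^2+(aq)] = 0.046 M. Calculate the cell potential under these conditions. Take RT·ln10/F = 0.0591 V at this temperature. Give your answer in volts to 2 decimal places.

+0.49 V

The Mn²⁺/Mn couple has the more positive E°, so it is the cathode; Al³⁺/Al is the anode.
E°cell = −1.188 − (−1.661) = +0.473 V, with n = 6 electrons transferred.
For the overall reaction 3 Mn^2+(aq) + 2 Al(s) → 3 Mn(s) + 2 Al^3+(aq), Q = [Al^3+(aq)]^2 / [Mn^2+(aq)]^3 = 0.00742, giving log Q = −2.129.
By the Nernst equation, E = +0.473 − (0.0591/6)·(−2.129) = +0.49 V.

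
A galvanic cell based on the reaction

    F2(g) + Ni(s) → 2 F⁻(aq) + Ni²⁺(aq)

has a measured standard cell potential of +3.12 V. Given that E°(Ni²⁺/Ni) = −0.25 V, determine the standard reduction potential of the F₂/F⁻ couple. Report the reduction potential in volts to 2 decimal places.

In the reaction as written the F₂/F⁻ couple is reduced (cathode) and Ni²⁺/Ni is oxidized (anode), so E°cell = E°(F₂/F⁻) − E°(Ni²⁺/Ni).
E°(F₂/F⁻) = E°cell + E°(anode) = +3.12 + (−0.25) = +2.87 V.

+2.87 V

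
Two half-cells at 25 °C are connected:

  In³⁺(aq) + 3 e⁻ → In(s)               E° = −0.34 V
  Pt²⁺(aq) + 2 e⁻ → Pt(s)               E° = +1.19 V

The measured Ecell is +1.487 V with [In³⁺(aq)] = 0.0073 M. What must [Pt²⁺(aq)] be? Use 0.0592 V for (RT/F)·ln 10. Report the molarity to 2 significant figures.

0.0013 M

The Pt²⁺/Pt couple has the larger reduction potential, so it is the cathode: E°cell = +1.19 − (−0.34) = +1.53 V and n = 6.
Since E = E° − (0.0592/n)·log Q, log Q = n(E° − E)/0.0592 = 4.358.
For 3 Pt²⁺(aq) + 2 In(s) → 3 Pt(s) + 2 In³⁺(aq), the reaction quotient is Q = [In³⁺(aq)]^2 / [Pt²⁺(aq)]^3.
Solving for the unknown gives log [Pt²⁺(aq)] = −2.877, so [Pt²⁺(aq)] ≈ 0.0013 M.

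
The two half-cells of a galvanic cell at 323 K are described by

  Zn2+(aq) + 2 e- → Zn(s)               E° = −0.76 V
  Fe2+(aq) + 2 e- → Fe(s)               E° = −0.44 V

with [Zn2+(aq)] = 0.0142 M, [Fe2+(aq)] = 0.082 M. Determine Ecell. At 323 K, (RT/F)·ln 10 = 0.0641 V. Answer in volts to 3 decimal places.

Fe²⁺/Fe is reduced (cathode, E° = −0.44 V) and Zn²⁺/Zn is oxidized (anode).
E°cell = E°cat − E°an = −0.44 − (−0.76) = +0.32 V; n = 2.
Balancing gives Fe2+(aq) + Zn(s) → Fe(s) + Zn2+(aq); hence Q = [Zn2+(aq)] / [Fe2+(aq)] = 0.173 (log Q = −0.762).
By the Nernst equation, E = +0.32 − (0.0641/2)·(−0.762) = +0.344 V.

+0.344 V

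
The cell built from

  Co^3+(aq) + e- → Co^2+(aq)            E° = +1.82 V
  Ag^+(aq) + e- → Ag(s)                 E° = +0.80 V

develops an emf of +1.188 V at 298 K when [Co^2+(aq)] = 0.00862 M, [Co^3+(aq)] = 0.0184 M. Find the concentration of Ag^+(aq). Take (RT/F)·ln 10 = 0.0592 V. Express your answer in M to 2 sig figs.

0.0031 M

Co³⁺/Co²⁺ is the cathode (higher E°); E°cell = +1.82 − (+0.80) = +1.02 V with n = 1.
Since E = E° − (0.0592/n)·log Q, log Q = n(E° − E)/0.0592 = −2.838.
The balanced reaction is Co^3+(aq) + Ag(s) → Co^2+(aq) + Ag^+(aq), so Q = ([Co^2+(aq)]·[Ag^+(aq)]) / [Co^3+(aq)].
Isolating [Ag^+(aq)] in Q = 10^{−2.838} yields log [Ag^+(aq)] = −2.509, i.e. 0.0031 M.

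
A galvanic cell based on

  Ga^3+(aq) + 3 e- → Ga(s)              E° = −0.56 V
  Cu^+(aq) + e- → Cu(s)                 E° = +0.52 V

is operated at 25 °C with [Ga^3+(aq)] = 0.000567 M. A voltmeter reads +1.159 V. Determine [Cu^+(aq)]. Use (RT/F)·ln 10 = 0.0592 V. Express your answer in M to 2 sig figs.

The Cu⁺/Cu couple has the larger reduction potential, so it is the cathode: E°cell = +0.52 − (−0.56) = +1.08 V and n = 3.
From the Nernst equation, log Q = n(E° − E)/0.0592 = 3·(+1.08 − (+1.159))/0.0592 = −4.003.
Balancing electrons gives 3 Cu^+(aq) + Ga(s) → 3 Cu(s) + Ga^3+(aq); thus Q = [Ga^3+(aq)] / [Cu^+(aq)]^3.
Solving for the unknown gives log [Cu^+(aq)] = 0.252, so [Cu^+(aq)] ≈ 1.8 M.

1.8 M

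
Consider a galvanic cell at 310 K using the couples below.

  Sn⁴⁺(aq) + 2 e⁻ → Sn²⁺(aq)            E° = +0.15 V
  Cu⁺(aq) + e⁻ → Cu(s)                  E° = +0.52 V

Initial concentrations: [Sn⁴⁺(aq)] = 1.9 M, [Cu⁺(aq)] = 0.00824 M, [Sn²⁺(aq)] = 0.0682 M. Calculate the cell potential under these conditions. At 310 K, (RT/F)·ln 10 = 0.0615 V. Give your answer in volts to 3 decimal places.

+0.197 V

The Cu⁺/Cu couple has the more positive E°, so it is the cathode; Sn⁴⁺/Sn²⁺ is the anode.
E°cell = +0.52 − (+0.15) = +0.37 V, with n = 2 electrons transferred.
The balanced reaction is 2 Cu⁺(aq) + Sn²⁺(aq) → 2 Cu(s) + Sn⁴⁺(aq), so Q = [Sn⁴⁺(aq)] / ([Cu⁺(aq)]^2·[Sn²⁺(aq)]) = 4.1×10^5 and log Q = 5.613.
By the Nernst equation, E = +0.37 − (0.0615/2)·(5.613) = +0.197 V.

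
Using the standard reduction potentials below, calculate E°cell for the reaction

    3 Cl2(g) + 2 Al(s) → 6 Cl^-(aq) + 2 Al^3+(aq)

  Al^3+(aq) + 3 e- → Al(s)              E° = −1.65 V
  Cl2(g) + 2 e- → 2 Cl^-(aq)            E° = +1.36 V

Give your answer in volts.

In the reaction as written, Cl2(g) is reduced (cathode) and Al^3+(aq) is produced by oxidation at the anode.
E°cell = E°(cathode) − E°(anode) = +1.36 − (−1.65) = +3.01 V.
The positive value indicates the reaction is spontaneous as written.

+3.01 V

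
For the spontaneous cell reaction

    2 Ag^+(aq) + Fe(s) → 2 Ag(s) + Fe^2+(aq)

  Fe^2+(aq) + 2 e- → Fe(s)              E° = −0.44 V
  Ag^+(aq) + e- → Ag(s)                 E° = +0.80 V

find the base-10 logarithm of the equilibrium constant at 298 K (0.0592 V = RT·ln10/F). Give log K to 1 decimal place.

log K = 41.9

The Ag⁺/Ag couple is reduced (cathode); E°cell = +0.80 − (−0.44) = +1.24 V with n = 2.
At equilibrium E = 0, so log K = nE°cell / 0.0592 = (2)(+1.24) / 0.0592 = 41.9.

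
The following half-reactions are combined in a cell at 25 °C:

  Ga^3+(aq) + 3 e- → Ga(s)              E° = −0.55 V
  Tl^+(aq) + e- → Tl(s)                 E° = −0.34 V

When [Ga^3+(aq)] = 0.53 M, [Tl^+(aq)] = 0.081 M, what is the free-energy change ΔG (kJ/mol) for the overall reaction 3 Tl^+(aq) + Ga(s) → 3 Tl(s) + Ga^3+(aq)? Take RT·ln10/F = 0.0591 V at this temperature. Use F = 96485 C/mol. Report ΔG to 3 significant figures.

The standard cell potential is −0.34 − (−0.55) = +0.21 V, with n = 3 electrons in the balanced equation.
Q = [Ga^3+(aq)] / [Tl^+(aq)]^3 = 997, so log Q = 2.999 and E = +0.21 − (0.0591/3)(2.999) = +0.1509 V.
Then ΔG = −nFE = −3 × 96485 × +0.1509 J/mol = −43.7 kJ/mol.

−43.7 kJ/mol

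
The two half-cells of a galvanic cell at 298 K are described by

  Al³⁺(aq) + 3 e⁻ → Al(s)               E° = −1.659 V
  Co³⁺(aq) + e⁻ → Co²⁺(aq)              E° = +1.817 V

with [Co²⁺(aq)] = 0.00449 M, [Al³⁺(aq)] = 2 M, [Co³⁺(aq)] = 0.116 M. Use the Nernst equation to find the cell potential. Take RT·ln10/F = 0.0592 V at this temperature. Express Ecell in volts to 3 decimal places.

Co³⁺/Co²⁺ is reduced (cathode, E° = +1.817 V) and Al³⁺/Al is oxidized (anode).
The standard potential is +1.817 − (−1.659) = +3.476 V and the balanced reaction transfers n = 3 electrons.
For the overall reaction 3 Co³⁺(aq) + Al(s) → 3 Co²⁺(aq) + Al³⁺(aq), Q = ([Co²⁺(aq)]^3·[Al³⁺(aq)]) / [Co³⁺(aq)]^3 = 0.000116, giving log Q = −3.936.
By the Nernst equation, E = +3.476 − (0.0592/3)·(−3.936) = +3.554 V.

+3.554 V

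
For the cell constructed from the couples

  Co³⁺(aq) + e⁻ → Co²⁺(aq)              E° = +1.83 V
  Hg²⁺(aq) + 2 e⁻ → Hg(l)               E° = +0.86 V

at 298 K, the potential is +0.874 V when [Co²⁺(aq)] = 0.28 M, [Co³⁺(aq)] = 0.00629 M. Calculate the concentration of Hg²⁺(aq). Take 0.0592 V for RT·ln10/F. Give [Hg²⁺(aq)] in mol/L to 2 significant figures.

0.88 M

Co³⁺/Co²⁺ is the cathode (higher E°); E°cell = +1.83 − (+0.86) = +0.97 V with n = 2.
Since E = E° − (0.0592/n)·log Q, log Q = n(E° − E)/0.0592 = 3.243.
For 2 Co³⁺(aq) + Hg(l) → 2 Co²⁺(aq) + Hg²⁺(aq), the reaction quotient is Q = ([Co²⁺(aq)]^2·[Hg²⁺(aq)]) / [Co³⁺(aq)]^2.
Substituting the known concentrations and solving, log [Hg²⁺(aq)] = −0.054 and [Hg²⁺(aq)] = 0.88 M.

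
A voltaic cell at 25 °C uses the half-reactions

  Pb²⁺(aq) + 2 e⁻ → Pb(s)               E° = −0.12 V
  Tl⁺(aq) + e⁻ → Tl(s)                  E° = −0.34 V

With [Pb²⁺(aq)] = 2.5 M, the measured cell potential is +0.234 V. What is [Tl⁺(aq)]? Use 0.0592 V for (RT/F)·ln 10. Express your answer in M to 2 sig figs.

The Pb²⁺/Pb couple has the larger reduction potential, so it is the cathode: E°cell = −0.12 − (−0.34) = +0.22 V and n = 2.
From the Nernst equation, log Q = n(E° − E)/0.0592 = 2·(+0.22 − (+0.234))/0.0592 = −0.473.
The balanced reaction is Pb²⁺(aq) + 2 Tl(s) → Pb(s) + 2 Tl⁺(aq), so Q = [Tl⁺(aq)]^2 / [Pb²⁺(aq)].
Substituting the known concentrations and solving, log [Tl⁺(aq)] = −0.038 and [Tl⁺(aq)] = 0.92 M.

0.92 M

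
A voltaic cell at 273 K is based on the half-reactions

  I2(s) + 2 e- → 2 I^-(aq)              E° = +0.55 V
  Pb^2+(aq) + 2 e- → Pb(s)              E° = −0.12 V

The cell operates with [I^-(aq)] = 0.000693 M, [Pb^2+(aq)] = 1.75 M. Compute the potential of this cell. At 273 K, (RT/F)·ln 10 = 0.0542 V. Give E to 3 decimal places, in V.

Since E°(I₂/I⁻) > E°(Pb²⁺/Pb), I₂/I⁻ serves as the cathode.
The standard potential is +0.55 − (−0.12) = +0.67 V and the balanced reaction transfers n = 2 electrons.
Balancing gives I2(s) + Pb(s) → 2 I^-(aq) + Pb^2+(aq); hence Q = [I^-(aq)]^2·[Pb^2+(aq)] = 8.4×10^−7 (log Q = −6.075).
Applying E = E° − (RT ln10/nF)·log Q gives +0.67 − (0.0542/2)(−6.075) = +0.835 V.

+0.835 V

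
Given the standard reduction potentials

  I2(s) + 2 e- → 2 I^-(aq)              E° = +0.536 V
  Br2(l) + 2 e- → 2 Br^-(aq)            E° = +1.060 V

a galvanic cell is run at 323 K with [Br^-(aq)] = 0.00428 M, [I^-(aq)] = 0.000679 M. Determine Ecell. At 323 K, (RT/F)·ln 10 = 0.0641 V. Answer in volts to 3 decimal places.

+0.473 V

The Br₂/Br⁻ couple has the more positive E°, so it is the cathode; I₂/I⁻ is the anode.
E°cell = E°cat − E°an = +1.060 − (+0.536) = +0.524 V; n = 2.
For the overall reaction Br2(l) + 2 I^-(aq) → 2 Br^-(aq) + I2(s), Q = [Br^-(aq)]^2 / [I^-(aq)]^2 = 39.7, giving log Q = 1.599.
Applying E = E° − (RT ln10/nF)·log Q gives +0.524 − (0.0641/2)(1.599) = +0.473 V.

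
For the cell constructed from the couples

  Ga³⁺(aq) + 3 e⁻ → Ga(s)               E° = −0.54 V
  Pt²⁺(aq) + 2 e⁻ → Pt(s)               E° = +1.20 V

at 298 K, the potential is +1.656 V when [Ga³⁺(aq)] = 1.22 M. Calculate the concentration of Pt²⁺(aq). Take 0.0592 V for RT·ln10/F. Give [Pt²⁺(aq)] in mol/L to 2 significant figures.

The Pt²⁺/Pt couple has the larger reduction potential, so it is the cathode: E°cell = +1.20 − (−0.54) = +1.74 V and n = 6.
Rearranging E = E° − (0.0592/n)·log Q gives log Q = 6(+1.74 − (+1.656))/0.0592 = 8.514.
For 3 Pt²⁺(aq) + 2 Ga(s) → 3 Pt(s) + 2 Ga³⁺(aq), the reaction quotient is Q = [Ga³⁺(aq)]^2 / [Pt²⁺(aq)]^3.
Solving for the unknown gives log [Pt²⁺(aq)] = −2.780, so [Pt²⁺(aq)] ≈ 0.0017 M.

0.0017 M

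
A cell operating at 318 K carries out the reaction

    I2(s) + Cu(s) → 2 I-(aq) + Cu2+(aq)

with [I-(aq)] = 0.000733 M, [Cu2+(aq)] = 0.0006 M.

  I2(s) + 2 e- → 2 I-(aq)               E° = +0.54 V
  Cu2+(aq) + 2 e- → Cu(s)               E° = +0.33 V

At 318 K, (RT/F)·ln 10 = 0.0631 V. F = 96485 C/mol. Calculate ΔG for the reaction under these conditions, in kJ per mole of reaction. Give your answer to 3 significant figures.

−98.3 kJ/mol

The standard cell potential is +0.54 − (+0.33) = +0.21 V, with n = 2 electrons in the balanced equation.
Q = [I-(aq)]^2·[Cu2+(aq)] = 3.22×10^−10, so log Q = −9.492 and E = +0.21 − (0.0631/2)(−9.492) = +0.5095 V.
Finally ΔG = −nFE = −(2)(96485 C/mol)(+0.5095 V) = −98.3 kJ/mol.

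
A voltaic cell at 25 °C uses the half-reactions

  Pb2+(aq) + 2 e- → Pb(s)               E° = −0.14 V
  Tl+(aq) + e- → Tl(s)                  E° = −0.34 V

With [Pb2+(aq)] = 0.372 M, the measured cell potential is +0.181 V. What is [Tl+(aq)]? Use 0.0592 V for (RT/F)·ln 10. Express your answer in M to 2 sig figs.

Pb²⁺/Pb is the cathode (higher E°); E°cell = −0.14 − (−0.34) = +0.20 V with n = 2.
Rearranging E = E° − (0.0592/n)·log Q gives log Q = 2(+0.20 − (+0.181))/0.0592 = 0.642.
Balancing electrons gives Pb2+(aq) + 2 Tl(s) → Pb(s) + 2 Tl+(aq); thus Q = [Tl+(aq)]^2 / [Pb2+(aq)].
Substituting the known concentrations and solving, log [Tl+(aq)] = 0.106 and [Tl+(aq)] = 1.3 M.

1.3 M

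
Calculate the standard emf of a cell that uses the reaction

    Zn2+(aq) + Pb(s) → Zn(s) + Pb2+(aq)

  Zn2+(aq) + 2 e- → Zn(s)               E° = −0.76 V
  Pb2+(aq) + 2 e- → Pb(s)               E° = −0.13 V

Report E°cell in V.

Zn2+(aq) gains electrons, so the Zn²⁺/Zn couple is the cathode; the Pb²⁺/Pb couple is the anode.
E°cell = E°(cathode) − E°(anode) = −0.76 − (−0.13) = −0.63 V.
The negative E°cell means the reaction is non-spontaneous in the direction written.

−0.63 V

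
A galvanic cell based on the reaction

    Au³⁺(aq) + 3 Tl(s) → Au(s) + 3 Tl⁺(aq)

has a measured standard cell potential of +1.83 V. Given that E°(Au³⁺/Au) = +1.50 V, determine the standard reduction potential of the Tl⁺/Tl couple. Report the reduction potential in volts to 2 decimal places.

−0.33 V

In the reaction as written the Au³⁺/Au couple is reduced (cathode) and Tl⁺/Tl is oxidized (anode), so E°cell = E°(Au³⁺/Au) − E°(Tl⁺/Tl).
E°(Tl⁺/Tl) = E°(cathode) − E°cell = +1.50 − (+1.83) = −0.33 V.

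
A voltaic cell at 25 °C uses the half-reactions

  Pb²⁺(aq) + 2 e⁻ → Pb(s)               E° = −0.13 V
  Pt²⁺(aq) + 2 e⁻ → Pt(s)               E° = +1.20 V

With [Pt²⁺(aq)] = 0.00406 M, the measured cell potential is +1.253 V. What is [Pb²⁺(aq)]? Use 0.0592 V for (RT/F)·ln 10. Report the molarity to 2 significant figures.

1.6 M

Pt²⁺/Pt is the cathode (higher E°); E°cell = +1.20 − (−0.13) = +1.33 V with n = 2.
Rearranging E = E° − (0.0592/n)·log Q gives log Q = 2(+1.33 − (+1.253))/0.0592 = 2.601.
For Pt²⁺(aq) + Pb(s) → Pt(s) + Pb²⁺(aq), the reaction quotient is Q = [Pb²⁺(aq)] / [Pt²⁺(aq)].
Substituting the known concentrations and solving, log [Pb²⁺(aq)] = 0.210 and [Pb²⁺(aq)] = 1.6 M.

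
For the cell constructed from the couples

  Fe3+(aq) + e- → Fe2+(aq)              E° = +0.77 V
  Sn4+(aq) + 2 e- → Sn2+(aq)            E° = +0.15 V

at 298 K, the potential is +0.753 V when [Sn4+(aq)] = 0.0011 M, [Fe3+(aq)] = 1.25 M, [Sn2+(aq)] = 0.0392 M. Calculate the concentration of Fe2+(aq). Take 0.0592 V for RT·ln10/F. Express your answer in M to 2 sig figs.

0.042 M

With Fe³⁺/Fe²⁺ at the cathode and Sn⁴⁺/Sn²⁺ at the anode, E°cell = +0.77 − (+0.15) = +0.62 V (n = 2).
From the Nernst equation, log Q = n(E° − E)/0.0592 = 2·(+0.62 − (+0.753))/0.0592 = −4.493.
Balancing electrons gives 2 Fe3+(aq) + Sn2+(aq) → 2 Fe2+(aq) + Sn4+(aq); thus Q = ([Fe2+(aq)]^2·[Sn4+(aq)]) / ([Fe3+(aq)]^2·[Sn2+(aq)]).
Isolating [Fe2+(aq)] in Q = 10^{−4.493} yields log [Fe2+(aq)] = −1.374, i.e. 0.042 M.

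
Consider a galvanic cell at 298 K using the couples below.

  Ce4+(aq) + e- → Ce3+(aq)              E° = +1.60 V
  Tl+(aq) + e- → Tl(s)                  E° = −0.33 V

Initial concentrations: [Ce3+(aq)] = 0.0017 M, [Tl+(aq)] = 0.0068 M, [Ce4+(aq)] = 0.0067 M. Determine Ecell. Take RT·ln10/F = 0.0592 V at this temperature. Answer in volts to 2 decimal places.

+2.09 V

The Ce⁴⁺/Ce³⁺ couple has the more positive E°, so it is the cathode; Tl⁺/Tl is the anode.
E°cell = E°cat − E°an = +1.60 − (−0.33) = +1.93 V; n = 1.
Balancing gives Ce4+(aq) + Tl(s) → Ce3+(aq) + Tl+(aq); hence Q = ([Ce3+(aq)]·[Tl+(aq)]) / [Ce4+(aq)] = 0.00173 (log Q = −2.763).
Applying E = E° − (RT ln10/nF)·log Q gives +1.93 − (0.0592/1)(−2.763) = +2.09 V.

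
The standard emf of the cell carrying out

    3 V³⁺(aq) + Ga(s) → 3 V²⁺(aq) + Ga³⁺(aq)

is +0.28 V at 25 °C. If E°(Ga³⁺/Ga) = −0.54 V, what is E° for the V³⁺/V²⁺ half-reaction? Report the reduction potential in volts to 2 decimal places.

In the reaction as written the V³⁺/V²⁺ couple is reduced (cathode) and Ga³⁺/Ga is oxidized (anode), so E°cell = E°(V³⁺/V²⁺) − E°(Ga³⁺/Ga).
E°(V³⁺/V²⁺) = E°cell + E°(anode) = +0.28 + (−0.54) = −0.26 V.

−0.26 V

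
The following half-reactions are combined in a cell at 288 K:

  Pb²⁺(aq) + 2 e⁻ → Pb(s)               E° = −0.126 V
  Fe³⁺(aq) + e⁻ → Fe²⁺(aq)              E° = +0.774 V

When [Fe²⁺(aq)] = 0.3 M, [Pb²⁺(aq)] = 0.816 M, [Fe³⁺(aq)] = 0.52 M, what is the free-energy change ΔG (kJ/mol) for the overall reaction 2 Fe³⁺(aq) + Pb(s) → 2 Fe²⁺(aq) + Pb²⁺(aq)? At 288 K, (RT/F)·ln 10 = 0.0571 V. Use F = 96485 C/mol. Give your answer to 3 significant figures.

The standard cell potential is +0.774 − (−0.126) = +0.900 V, with n = 2 electrons in the balanced equation.
The reaction quotient is ([Fe²⁺(aq)]^2·[Pb²⁺(aq)]) / [Fe³⁺(aq)]^2 = 0.272; by Nernst, E = +0.900 − (0.0571/2)(−0.566) = +0.9162 V.
Then ΔG = −nFE = −2 × 96485 × +0.9162 J/mol = −177 kJ/mol.

−177 kJ/mol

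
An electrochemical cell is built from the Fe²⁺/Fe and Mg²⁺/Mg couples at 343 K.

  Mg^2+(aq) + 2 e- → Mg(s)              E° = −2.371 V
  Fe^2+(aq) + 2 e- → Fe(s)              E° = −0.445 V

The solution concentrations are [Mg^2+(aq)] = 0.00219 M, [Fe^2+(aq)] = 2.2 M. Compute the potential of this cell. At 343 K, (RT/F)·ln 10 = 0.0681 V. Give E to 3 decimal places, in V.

+2.028 V

Fe²⁺/Fe is reduced (cathode, E° = −0.445 V) and Mg²⁺/Mg is oxidized (anode).
E°cell = E°cat − E°an = −0.445 − (−2.371) = +1.926 V; n = 2.
Balancing gives Fe^2+(aq) + Mg(s) → Fe(s) + Mg^2+(aq); hence Q = [Mg^2+(aq)] / [Fe^2+(aq)] = 0.000995 (log Q = −3.002).
E = E° − (0.0681/n)·log Q = +1.926 − (0.0681/2)(−3.002) = +2.028 V.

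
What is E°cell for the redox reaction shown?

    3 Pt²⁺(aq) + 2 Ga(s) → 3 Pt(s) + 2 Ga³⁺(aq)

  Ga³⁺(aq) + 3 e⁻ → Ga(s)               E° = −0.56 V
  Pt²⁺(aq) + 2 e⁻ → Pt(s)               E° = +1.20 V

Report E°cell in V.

+1.76 V

In the reaction as written, Pt²⁺(aq) is reduced (cathode) and Ga³⁺(aq) is produced by oxidation at the anode.
E°cell = E°(cathode) − E°(anode) = +1.20 − (−0.56) = +1.76 V.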